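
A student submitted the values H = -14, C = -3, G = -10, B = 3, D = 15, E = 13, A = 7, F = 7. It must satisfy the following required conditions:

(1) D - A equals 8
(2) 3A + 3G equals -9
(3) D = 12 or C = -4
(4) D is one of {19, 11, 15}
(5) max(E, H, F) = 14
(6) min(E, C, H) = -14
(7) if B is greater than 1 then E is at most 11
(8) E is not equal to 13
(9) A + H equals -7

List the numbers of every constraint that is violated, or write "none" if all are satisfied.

No — constraints 3, 5, 7, and 8 are not satisfied.

(1) D - A = 15 - 7 = 8 — holds.
(2) 3A + 3G = 3(7) + 3(-10) = -9 — holds.
(3) D = 15 ≠ 12 and C = -3 ≠ -4; both disjuncts false — does not hold.
(4) D = 15 is in {19, 11, 15} — holds.
(5) max(13, -14, 7) = 13, not 14 — does not hold.
(6) min(13, -3, -14) = -14 — holds.
(7) B = 3 > 1, so we need E ≤ 11; but E = 13 > 11 — does not hold.
(8) E = 13, but 13 is required to differ — does not hold.
(9) A + H = 7 + (-14) = -7 — holds.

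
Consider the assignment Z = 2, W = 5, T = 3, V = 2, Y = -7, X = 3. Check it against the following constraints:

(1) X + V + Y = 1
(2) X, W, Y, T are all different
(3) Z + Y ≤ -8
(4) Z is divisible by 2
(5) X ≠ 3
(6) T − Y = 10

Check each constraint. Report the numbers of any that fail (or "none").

Violated: 1, 2, 3, and 5.

(1) X + V + Y = 3 + 2 + (-7) = -2, not 1 — violated.
(2) X = T = 3, not all different — violated.
(3) Z + Y = 2 + (-7) = -5; -5 > -8, bound -8 not met — violated.
(4) 2 / 2 = 1, so 2 divides 2 — OK.
(5) X = 3, but 3 is required to differ — violated.
(6) T − Y = 3 − (-7) = 10 — OK.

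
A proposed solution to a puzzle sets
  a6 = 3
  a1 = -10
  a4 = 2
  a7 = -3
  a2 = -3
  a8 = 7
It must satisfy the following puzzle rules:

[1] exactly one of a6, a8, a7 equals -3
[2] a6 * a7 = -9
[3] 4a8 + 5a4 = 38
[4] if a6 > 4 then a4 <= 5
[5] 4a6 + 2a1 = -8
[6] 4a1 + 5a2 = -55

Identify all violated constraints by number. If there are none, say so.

[1] a6=3, a8=7, a7=-3; 1 of them equals -3  ✓
[2] a6 * a7 = 3 * (-3) = -9  ✓
[3] 4a8 + 5a4 = 4(7) + 5(2) = 38  ✓
[4] a6 = 3, not > 4; antecedent false, conditional vacuously true  ✓
[5] 4a6 + 2a1 = 4(3) + 2(-10) = -8  ✓
[6] 4a1 + 5a2 = 4(-10) + 5(-3) = -55  ✓

Yes — all constraints hold.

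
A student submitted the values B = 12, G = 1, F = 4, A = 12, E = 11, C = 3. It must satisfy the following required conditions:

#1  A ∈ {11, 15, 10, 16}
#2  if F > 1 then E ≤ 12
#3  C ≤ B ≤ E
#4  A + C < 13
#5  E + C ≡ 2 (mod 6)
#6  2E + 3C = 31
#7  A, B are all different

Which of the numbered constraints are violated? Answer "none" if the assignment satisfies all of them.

#1 A = 12 is not in {11, 15, 10, 16}  fails
#2 F = 4 > 1, so we need E ≤ 12; E = 11 ≤ 12  holds
#3 values 3, 12, 11; B = 12 is not ≤ E = 11  fails
#4 A + C = 12 + 3 = 15; 15 ≥ 13, bound 13 not met  fails
#5 E + C = 14; 14 mod 6 = 2  holds
#6 2E + 3C = 2(11) + 3(3) = 31  holds
#7 A = B = 12, not all different  fails

No — constraints 1, 3, 4, 7 are not satisfied.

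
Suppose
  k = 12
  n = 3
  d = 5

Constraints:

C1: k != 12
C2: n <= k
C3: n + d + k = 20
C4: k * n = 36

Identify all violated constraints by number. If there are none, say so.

C1: k = 12, but 12 is required to differ — does not hold.
C2: n = 3, k = 12; 3 ≤ 12 — holds.
C3: n + d + k = 3 + 5 + 12 = 20 — holds.
C4: k * n = 12 * 3 = 36 — holds.

The assignment fails constraint 1.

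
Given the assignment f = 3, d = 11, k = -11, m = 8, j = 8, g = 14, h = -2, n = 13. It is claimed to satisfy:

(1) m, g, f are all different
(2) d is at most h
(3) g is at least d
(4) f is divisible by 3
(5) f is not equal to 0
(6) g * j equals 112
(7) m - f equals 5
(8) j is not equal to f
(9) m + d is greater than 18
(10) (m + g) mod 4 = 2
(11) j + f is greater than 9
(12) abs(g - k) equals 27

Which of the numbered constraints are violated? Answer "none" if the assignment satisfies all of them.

(1) values 8, 14, 3 are pairwise distinct — satisfied.
(2) d = 11, h = -2; 11 > -2 (want ≤) — violated.
(3) g = 14, d = 11; 14 ≥ 11 — satisfied.
(4) 3 / 3 = 1, so 3 divides 3 — satisfied.
(5) f = 3, and 3 ≠ 0 — satisfied.
(6) g * j = 14 * 8 = 112 — satisfied.
(7) m - f = 8 - 3 = 5 — satisfied.
(8) j = 8, f = 3; distinct — satisfied.
(9) m + d = 8 + 11 = 19; 19 > 18 — satisfied.
(10) m + g = 22; 22 mod 4 = 2 — satisfied.
(11) j + f = 8 + 3 = 11; 11 > 9 — satisfied.
(12) abs(14 - (-11)) = 25, not 27 — violated.

Violated: 2, 12.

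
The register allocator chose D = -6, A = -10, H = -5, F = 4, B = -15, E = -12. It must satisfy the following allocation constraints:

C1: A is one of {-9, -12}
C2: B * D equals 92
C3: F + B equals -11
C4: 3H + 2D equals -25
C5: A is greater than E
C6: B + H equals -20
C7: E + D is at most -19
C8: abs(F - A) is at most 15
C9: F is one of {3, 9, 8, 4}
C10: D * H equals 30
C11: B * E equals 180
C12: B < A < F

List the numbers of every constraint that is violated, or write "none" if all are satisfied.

C1: A = -10 is not in {-9, -12}  FAIL
C2: B * D = -15 * (-6) = 90, not 92  FAIL
C3: F + B = 4 + (-15) = -11  OK
C4: 3H + 2D = 3(-5) + 2(-6) = -27, not -25  FAIL
C5: A = -10, E = -12; -10 > -12  OK
C6: B + H = -15 + (-5) = -20  OK
C7: E + D = -12 + (-6) = -18; -18 > -19, bound -19 not met  FAIL
C8: abs(4 - (-10)) = 14; 14 ≤ 15  OK
C9: F = 4 is in {3, 9, 8, 4}  OK
C10: D * H = -6 * (-5) = 30  OK
C11: B * E = -15 * (-12) = 180  OK
C12: values -15 < -10 < 4  OK

The assignment fails constraints 1, 2, 4, 7.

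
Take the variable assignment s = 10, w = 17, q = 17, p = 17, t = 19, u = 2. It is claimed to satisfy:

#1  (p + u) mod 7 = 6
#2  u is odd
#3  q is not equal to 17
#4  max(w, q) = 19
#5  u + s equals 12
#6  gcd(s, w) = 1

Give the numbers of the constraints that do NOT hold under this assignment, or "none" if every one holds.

No — constraints 1, 2, 3, and 4 are not satisfied.

#1 p + u = 19; 19 mod 7 = 5, not 6 — fails.
#2 u = 2 is even — fails.
#3 q = 17, but 17 is required to differ — fails.
#4 max(17, 17) = 17, not 19 — fails.
#5 u + s = 2 + 10 = 12 — holds.
#6 gcd(10, 17) = 1 — holds.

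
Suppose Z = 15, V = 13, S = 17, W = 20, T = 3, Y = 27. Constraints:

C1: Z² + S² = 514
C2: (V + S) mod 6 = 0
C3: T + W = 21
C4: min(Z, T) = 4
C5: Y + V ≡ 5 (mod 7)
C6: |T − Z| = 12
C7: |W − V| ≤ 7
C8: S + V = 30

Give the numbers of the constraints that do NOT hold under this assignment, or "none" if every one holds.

C1: Z² + S² = 15² + 17² = 225 + 289 = 514 — satisfied.
C2: V + S = 30; 30 mod 6 = 0 — satisfied.
C3: T + W = 3 + 20 = 23, not 21 — violated.
C4: min(15, 3) = 3, not 4 — violated.
C5: Y + V = 40; 40 mod 7 = 5 — satisfied.
C6: |3 − 15| = 12 — satisfied.
C7: |20 − 13| = 7; 7 ≤ 7 — satisfied.
C8: S + V = 17 + 13 = 30 — satisfied.

The assignment fails constraints 3 and 4.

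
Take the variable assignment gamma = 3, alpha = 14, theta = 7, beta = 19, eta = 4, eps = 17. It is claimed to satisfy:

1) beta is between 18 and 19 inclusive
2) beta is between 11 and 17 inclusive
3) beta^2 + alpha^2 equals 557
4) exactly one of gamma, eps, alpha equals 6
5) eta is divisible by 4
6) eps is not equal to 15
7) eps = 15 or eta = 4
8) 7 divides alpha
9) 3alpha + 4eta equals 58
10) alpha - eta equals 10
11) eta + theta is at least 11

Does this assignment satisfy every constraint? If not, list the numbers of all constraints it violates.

1) beta = 19 lies in [18, 19]  OK
2) beta = 19 is outside [11, 17]  FAIL
3) beta^2 + alpha^2 = 19^2 + 14^2 = 361 + 196 = 557  OK
4) gamma=3, eps=17, alpha=14; 0 of them equal 6, not exactly one  FAIL
5) 4 / 4 = 1, so 4 divides 4  OK
6) eps = 17, and 17 ≠ 15  OK
7) eps = 17 ≠ 15, but eta = 4 = 4 (second disjunct)  OK
8) 14 / 7 = 2, so 7 divides 14  OK
9) 3alpha + 4eta = 3(14) + 4(4) = 58  OK
10) alpha - eta = 14 - 4 = 10  OK
11) eta + theta = 4 + 7 = 11; 11 ≥ 11  OK

Violated: 2, 4.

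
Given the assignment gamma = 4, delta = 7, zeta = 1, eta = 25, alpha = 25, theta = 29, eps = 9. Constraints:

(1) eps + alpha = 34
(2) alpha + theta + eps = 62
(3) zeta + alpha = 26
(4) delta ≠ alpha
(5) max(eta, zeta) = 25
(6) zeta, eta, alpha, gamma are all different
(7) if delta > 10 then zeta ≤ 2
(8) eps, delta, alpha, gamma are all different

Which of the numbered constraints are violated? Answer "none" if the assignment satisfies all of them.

(1) eps + alpha = 9 + 25 = 34 — satisfied.
(2) alpha + theta + eps = 25 + 29 + 9 = 63, not 62 — violated.
(3) zeta + alpha = 1 + 25 = 26 — satisfied.
(4) delta = 7, alpha = 25; distinct — satisfied.
(5) max(25, 1) = 25 — satisfied.
(6) eta = alpha = 25, not all different — violated.
(7) delta = 7, not > 10; antecedent false, conditional vacuously true — satisfied.
(8) values 9, 7, 25, 4 are pairwise distinct — satisfied.

No — constraints 2 and 6 are not satisfied.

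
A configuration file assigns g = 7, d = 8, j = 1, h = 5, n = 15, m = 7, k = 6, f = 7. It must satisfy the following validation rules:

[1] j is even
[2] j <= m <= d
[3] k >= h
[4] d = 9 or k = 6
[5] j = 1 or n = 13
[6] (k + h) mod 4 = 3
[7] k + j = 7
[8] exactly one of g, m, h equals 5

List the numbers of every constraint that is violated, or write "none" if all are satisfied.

The assignment fails constraint 1.

[1] j = 1 is odd  ✘
[2] values 1 <= 7 <= 8  ✔
[3] k = 6, h = 5; 6 ≥ 5  ✔
[4] d = 8 ≠ 9, but k = 6 = 6 (second disjunct)  ✔
[5] j = 1 = 1 (first disjunct)  ✔
[6] k + h = 11; 11 mod 4 = 3  ✔
[7] k + j = 6 + 1 = 7  ✔
[8] g=7, m=7, h=5; 1 of them equals 5  ✔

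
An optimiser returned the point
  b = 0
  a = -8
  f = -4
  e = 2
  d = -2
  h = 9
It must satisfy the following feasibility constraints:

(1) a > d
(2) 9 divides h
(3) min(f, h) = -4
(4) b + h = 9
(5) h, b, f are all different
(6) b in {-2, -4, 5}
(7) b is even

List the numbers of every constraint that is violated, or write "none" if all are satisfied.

Constraints 1 and 6 are violated.

(1) a = -8, d = -2; -8 ≤ -2 (want >) — violated.
(2) 9 / 9 = 1, so 9 divides 9 — OK.
(3) min(-4, 9) = -4 — OK.
(4) b + h = 0 + 9 = 9 — OK.
(5) values 9, 0, -4 are pairwise distinct — OK.
(6) b = 0 is not in {-2, -4, 5} — violated.
(7) b = 0 is even — OK.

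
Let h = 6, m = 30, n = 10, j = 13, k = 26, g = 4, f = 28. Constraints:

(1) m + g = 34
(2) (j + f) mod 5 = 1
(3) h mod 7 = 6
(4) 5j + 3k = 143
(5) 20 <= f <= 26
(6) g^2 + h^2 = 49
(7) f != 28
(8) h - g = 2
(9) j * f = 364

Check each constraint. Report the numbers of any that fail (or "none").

(1) m + g = 30 + 4 = 34 — satisfied.
(2) j + f = 41; 41 mod 5 = 1 — satisfied.
(3) 6 mod 7 = 6 — satisfied.
(4) 5j + 3k = 5(13) + 3(26) = 143 — satisfied.
(5) f = 28 is outside [20, 26] — violated.
(6) g^2 + h^2 = 4^2 + 6^2 = 16 + 36 = 52, not 49 — violated.
(7) f = 28, but 28 is required to differ — violated.
(8) h - g = 6 - 4 = 2 — satisfied.
(9) j * f = 13 * 28 = 364 — satisfied.

No — constraints 5, 6, 7 are not satisfied.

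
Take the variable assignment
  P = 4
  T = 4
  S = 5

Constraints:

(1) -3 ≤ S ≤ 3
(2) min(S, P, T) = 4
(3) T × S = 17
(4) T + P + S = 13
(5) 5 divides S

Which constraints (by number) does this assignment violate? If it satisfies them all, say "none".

(1) S = 5 is outside [-3, 3] — does not hold.
(2) min(5, 4, 4) = 4 — holds.
(3) T × S = 4 × 5 = 20, not 17 — does not hold.
(4) T + P + S = 4 + 4 + 5 = 13 — holds.
(5) 5 / 5 = 1, so 5 divides 5 — holds.

The assignment fails constraints 1 and 3.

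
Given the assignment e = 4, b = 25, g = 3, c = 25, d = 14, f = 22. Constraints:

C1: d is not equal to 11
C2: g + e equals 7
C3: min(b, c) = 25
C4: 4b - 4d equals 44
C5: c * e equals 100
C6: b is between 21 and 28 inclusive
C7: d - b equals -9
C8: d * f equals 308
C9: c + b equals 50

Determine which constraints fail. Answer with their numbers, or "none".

Violated: 7.

C1: d = 14, and 14 ≠ 11  ✔
C2: g + e = 3 + 4 = 7  ✔
C3: min(25, 25) = 25  ✔
C4: 4b - 4d = 4(25) - 4(14) = 44  ✔
C5: c * e = 25 * 4 = 100  ✔
C6: b = 25 lies in [21, 28]  ✔
C7: d - b = 14 - 25 = -11, not -9  ✘
C8: d * f = 14 * 22 = 308  ✔
C9: c + b = 25 + 25 = 50  ✔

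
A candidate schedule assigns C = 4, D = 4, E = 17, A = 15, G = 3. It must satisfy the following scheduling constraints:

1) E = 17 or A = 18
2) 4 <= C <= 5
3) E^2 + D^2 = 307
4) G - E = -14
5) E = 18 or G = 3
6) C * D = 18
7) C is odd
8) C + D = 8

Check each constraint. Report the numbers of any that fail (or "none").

1) E = 17 = 17 (first disjunct)  ✓
2) C = 4 lies in [4, 5]  ✓
3) E^2 + D^2 = 17^2 + 4^2 = 289 + 16 = 305, not 307  ✗
4) G - E = 3 - 17 = -14  ✓
5) E = 17 ≠ 18, but G = 3 = 3 (second disjunct)  ✓
6) C * D = 4 * 4 = 16, not 18  ✗
7) C = 4 is even  ✗
8) C + D = 4 + 4 = 8  ✓

Constraints 3, 6, 7 do not hold.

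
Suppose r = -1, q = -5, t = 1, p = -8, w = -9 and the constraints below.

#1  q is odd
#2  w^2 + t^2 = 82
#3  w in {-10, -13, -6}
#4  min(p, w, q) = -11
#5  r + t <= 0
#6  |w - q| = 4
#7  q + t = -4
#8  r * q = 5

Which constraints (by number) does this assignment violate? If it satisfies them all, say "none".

Constraints 3 and 4 are violated.

#1 q = -5 is odd — holds.
#2 w^2 + t^2 = (-9)^2 + 1^2 = 81 + 1 = 82 — holds.
#3 w = -9 is not in {-10, -13, -6} — does not hold.
#4 min(-8, -9, -5) = -9, not -11 — does not hold.
#5 r + t = -1 + 1 = 0; 0 ≤ 0 — holds.
#6 |-9 - (-5)| = 4 — holds.
#7 q + t = -5 + 1 = -4 — holds.
#8 r * q = -1 * (-5) = 5 — holds.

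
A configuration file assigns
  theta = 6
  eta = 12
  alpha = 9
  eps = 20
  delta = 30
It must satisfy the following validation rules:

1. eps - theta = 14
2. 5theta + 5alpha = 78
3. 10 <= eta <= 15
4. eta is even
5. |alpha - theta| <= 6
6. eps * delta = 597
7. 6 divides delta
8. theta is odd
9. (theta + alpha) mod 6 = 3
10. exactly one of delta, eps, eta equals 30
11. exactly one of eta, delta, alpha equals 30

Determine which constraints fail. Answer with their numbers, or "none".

Violated: 2, 6, and 8.

1. eps - theta = 20 - 6 = 14  ✔
2. 5theta + 5alpha = 5(6) + 5(9) = 75, not 78  ✘
3. eta = 12 lies in [10, 15]  ✔
4. eta = 12 is even  ✔
5. |9 - 6| = 3; 3 ≤ 6  ✔
6. eps * delta = 20 * 30 = 600, not 597  ✘
7. 30 / 6 = 5, so 6 divides 30  ✔
8. theta = 6 is even  ✘
9. theta + alpha = 15; 15 mod 6 = 3  ✔
10. delta=30, eps=20, eta=12; 1 of them equals 30  ✔
11. eta=12, delta=30, alpha=9; 1 of them equals 30  ✔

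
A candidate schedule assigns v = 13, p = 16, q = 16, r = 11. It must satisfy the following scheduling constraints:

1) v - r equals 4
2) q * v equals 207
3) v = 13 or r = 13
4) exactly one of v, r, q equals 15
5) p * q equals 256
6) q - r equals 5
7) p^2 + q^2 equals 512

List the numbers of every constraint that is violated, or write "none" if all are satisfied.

1) v - r = 13 - 11 = 2, not 4 — does not hold.
2) q * v = 16 * 13 = 208, not 207 — does not hold.
3) v = 13 = 13 (first disjunct) — holds.
4) v=13, r=11, q=16; 0 of them equal 15, not exactly one — does not hold.
5) p * q = 16 * 16 = 256 — holds.
6) q - r = 16 - 11 = 5 — holds.
7) p^2 + q^2 = 16^2 + 16^2 = 256 + 256 = 512 — holds.

Constraints 1, 2, and 4 are violated.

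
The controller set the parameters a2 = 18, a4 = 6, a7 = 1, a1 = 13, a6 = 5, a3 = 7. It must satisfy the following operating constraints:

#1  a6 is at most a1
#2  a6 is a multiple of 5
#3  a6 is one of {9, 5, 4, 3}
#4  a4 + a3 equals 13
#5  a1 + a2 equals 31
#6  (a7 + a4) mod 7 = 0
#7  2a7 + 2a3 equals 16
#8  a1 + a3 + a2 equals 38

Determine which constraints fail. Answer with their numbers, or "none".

#1 a6 = 5, a1 = 13; 5 ≤ 13 — holds.
#2 5 / 5 = 1, so 5 divides 5 — holds.
#3 a6 = 5 is in {9, 5, 4, 3} — holds.
#4 a4 + a3 = 6 + 7 = 13 — holds.
#5 a1 + a2 = 13 + 18 = 31 — holds.
#6 a7 + a4 = 7; 7 mod 7 = 0 — holds.
#7 2a7 + 2a3 = 2(1) + 2(7) = 16 — holds.
#8 a1 + a3 + a2 = 13 + 7 + 18 = 38 — holds.

The assignment satisfies every constraint.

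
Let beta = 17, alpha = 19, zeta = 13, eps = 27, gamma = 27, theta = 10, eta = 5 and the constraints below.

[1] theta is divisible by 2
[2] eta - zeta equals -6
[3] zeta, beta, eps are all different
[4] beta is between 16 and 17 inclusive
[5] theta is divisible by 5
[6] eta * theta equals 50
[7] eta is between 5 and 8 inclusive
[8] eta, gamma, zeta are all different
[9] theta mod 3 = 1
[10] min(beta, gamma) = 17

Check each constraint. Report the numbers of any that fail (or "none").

[1] 10 / 2 = 5, so 2 divides 10  yes
[2] eta - zeta = 5 - 13 = -8, not -6  no
[3] values 13, 17, 27 are pairwise distinct  yes
[4] beta = 17 lies in [16, 17]  yes
[5] 10 / 5 = 2, so 5 divides 10  yes
[6] eta * theta = 5 * 10 = 50  yes
[7] eta = 5 lies in [5, 8]  yes
[8] values 5, 27, 13 are pairwise distinct  yes
[9] 10 mod 3 = 1  yes
[10] min(17, 27) = 17  yes

No — constraint 2 is not satisfied.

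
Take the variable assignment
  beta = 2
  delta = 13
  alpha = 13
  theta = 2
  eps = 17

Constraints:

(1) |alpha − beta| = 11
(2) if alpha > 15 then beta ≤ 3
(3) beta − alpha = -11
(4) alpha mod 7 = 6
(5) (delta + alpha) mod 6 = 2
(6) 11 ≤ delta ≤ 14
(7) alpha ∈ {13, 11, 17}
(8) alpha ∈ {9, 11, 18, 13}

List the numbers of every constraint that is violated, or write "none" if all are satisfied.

None — every constraint holds.

(1) |13 − 2| = 11 — holds.
(2) alpha = 13, not > 15; antecedent false, conditional vacuously true — holds.
(3) beta − alpha = 2 − 13 = -11 — holds.
(4) 13 mod 7 = 6 — holds.
(5) delta + alpha = 26; 26 mod 6 = 2 — holds.
(6) delta = 13 lies in [11, 14] — holds.
(7) alpha = 13 is in {13, 11, 17} — holds.
(8) alpha = 13 is in {9, 11, 18, 13} — holds.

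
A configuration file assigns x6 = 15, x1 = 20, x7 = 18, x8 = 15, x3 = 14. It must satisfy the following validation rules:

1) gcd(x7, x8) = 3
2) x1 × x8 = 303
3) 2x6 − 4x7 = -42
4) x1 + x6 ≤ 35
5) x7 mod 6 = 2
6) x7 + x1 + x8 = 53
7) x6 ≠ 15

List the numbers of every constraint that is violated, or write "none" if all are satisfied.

1) gcd(18, 15) = 3  ✔
2) x1 × x8 = 20 × 15 = 300, not 303  ✘
3) 2x6 − 4x7 = 2(15) − 4(18) = -42  ✔
4) x1 + x6 = 20 + 15 = 35; 35 ≤ 35  ✔
5) 18 mod 6 = 0, not 2  ✘
6) x7 + x1 + x8 = 18 + 20 + 15 = 53  ✔
7) x6 = 15, but 15 is required to differ  ✘

Constraints 2, 5, 7 are violated.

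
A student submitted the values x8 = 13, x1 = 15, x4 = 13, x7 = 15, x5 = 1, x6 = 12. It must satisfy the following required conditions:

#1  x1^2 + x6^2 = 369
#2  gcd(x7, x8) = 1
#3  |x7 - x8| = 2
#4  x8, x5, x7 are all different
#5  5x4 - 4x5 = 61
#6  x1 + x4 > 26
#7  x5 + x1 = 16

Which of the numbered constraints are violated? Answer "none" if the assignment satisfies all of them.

No violations.

#1 x1^2 + x6^2 = 15^2 + 12^2 = 225 + 144 = 369  true
#2 gcd(15, 13) = 1  true
#3 |15 - 13| = 2  true
#4 values 13, 1, 15 are pairwise distinct  true
#5 5x4 - 4x5 = 5(13) - 4(1) = 61  true
#6 x1 + x4 = 15 + 13 = 28; 28 > 26  true
#7 x5 + x1 = 1 + 15 = 16  true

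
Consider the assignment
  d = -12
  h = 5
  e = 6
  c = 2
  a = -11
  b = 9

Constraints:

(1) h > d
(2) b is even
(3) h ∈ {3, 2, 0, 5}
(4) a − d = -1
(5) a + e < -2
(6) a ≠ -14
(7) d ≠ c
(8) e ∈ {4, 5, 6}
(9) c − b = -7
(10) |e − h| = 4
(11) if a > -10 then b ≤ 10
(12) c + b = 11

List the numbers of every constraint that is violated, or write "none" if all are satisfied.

(1) h = 5, d = -12; 5 > -12 — OK.
(2) b = 9 is odd — violated.
(3) h = 5 is in {3, 2, 0, 5} — OK.
(4) a − d = -11 − (-12) = 1, not -1 — violated.
(5) a + e = -11 + 6 = -5; -5 < -2 — OK.
(6) a = -11, and -11 ≠ -14 — OK.
(7) d = -12, c = 2; distinct — OK.
(8) e = 6 is in {4, 5, 6} — OK.
(9) c − b = 2 − 9 = -7 — OK.
(10) |6 − 5| = 1, not 4 — violated.
(11) a = -11, not > -10; antecedent false, conditional vacuously true — OK.
(12) c + b = 2 + 9 = 11 — OK.

No — constraints 2, 4, 10 are not satisfied.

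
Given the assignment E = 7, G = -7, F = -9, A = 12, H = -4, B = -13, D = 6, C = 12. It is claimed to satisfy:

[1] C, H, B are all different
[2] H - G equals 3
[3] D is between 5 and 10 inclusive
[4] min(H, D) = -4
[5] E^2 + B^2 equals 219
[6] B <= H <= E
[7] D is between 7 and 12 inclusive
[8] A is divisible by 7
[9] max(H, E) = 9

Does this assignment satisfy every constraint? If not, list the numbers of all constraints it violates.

Constraints 5, 7, 8, and 9 do not hold.

[1] values 12, -4, -13 are pairwise distinct  true
[2] H - G = -4 - (-7) = 3  true
[3] D = 6 lies in [5, 10]  true
[4] min(-4, 6) = -4  true
[5] E^2 + B^2 = 7^2 + (-13)^2 = 49 + 169 = 218, not 219  false
[6] values -13 <= -4 <= 7  true
[7] D = 6 is outside [7, 12]  false
[8] 12 = 7*1 + 5, so 7 does not divide 12  false
[9] max(-4, 7) = 7, not 9  false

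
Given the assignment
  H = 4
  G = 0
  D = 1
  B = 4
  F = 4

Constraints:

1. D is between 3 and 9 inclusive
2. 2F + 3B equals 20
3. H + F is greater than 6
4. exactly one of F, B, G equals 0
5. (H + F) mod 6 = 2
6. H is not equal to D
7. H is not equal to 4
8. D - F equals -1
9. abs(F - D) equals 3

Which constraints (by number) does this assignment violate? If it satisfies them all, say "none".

1. D = 1 is outside [3, 9]  ✗
2. 2F + 3B = 2(4) + 3(4) = 20  ✓
3. H + F = 4 + 4 = 8; 8 > 6  ✓
4. F=4, B=4, G=0; 1 of them equals 0  ✓
5. H + F = 8; 8 mod 6 = 2  ✓
6. H = 4, D = 1; distinct  ✓
7. H = 4, but 4 is required to differ  ✗
8. D - F = 1 - 4 = -3, not -1  ✗
9. abs(4 - 1) = 3  ✓

Constraints 1, 7, and 8 are violated.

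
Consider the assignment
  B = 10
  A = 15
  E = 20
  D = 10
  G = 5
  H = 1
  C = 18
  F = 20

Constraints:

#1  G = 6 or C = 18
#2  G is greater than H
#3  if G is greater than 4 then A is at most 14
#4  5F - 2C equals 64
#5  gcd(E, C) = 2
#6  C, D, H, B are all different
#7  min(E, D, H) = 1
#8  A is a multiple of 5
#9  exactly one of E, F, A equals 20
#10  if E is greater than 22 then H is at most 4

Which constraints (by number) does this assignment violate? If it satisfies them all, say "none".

Constraints 3, 6, and 9 are violated.

#1 G = 5 ≠ 6, but C = 18 = 18 (second disjunct) — holds.
#2 G = 5, H = 1; 5 > 1 — holds.
#3 G = 5 > 4, so we need A ≤ 14; but A = 15 > 14 — does not hold.
#4 5F - 2C = 5(20) - 2(18) = 64 — holds.
#5 gcd(20, 18) = 2 — holds.
#6 D = B = 10, not all different — does not hold.
#7 min(20, 10, 1) = 1 — holds.
#8 15 / 5 = 3, so 5 divides 15 — holds.
#9 E=20, F=20, A=15; 2 of them equal 20, not exactly one — does not hold.
#10 E = 20, not > 22; antecedent false, conditional vacuously true — holds.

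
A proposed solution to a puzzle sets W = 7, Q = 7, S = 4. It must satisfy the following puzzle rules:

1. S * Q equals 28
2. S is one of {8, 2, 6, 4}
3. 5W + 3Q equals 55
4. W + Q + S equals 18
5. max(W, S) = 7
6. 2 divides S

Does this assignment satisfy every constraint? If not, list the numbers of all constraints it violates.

Constraint 3 is violated.

1. S * Q = 4 * 7 = 28 — OK.
2. S = 4 is in {8, 2, 6, 4} — OK.
3. 5W + 3Q = 5(7) + 3(7) = 56, not 55 — violated.
4. W + Q + S = 7 + 7 + 4 = 18 — OK.
5. max(7, 4) = 7 — OK.
6. 4 / 2 = 2, so 2 divides 4 — OK.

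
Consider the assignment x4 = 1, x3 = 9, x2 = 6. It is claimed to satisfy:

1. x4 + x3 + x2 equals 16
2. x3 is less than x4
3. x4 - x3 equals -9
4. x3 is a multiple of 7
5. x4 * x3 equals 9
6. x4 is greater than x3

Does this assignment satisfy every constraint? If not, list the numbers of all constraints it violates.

Constraints 2, 3, 4, and 6 do not hold.

1. x4 + x3 + x2 = 1 + 9 + 6 = 16 — satisfied.
2. x3 = 9, x4 = 1; 9 ≥ 1 (want <) — violated.
3. x4 - x3 = 1 - 9 = -8, not -9 — violated.
4. 9 = 7*1 + 2, so 7 does not divide 9 — violated.
5. x4 * x3 = 1 * 9 = 9 — satisfied.
6. x4 = 1, x3 = 9; 1 ≤ 9 (want >) — violated.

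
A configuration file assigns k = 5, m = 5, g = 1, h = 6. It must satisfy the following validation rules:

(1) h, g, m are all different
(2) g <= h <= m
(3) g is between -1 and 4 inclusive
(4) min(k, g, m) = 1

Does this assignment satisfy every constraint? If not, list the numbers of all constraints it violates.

(1) values 6, 1, 5 are pairwise distinct  true
(2) values 1, 6, 5; h = 6 is not <= m = 5  false
(3) g = 1 lies in [-1, 4]  true
(4) min(5, 1, 5) = 1  true

Constraint 2 is violated.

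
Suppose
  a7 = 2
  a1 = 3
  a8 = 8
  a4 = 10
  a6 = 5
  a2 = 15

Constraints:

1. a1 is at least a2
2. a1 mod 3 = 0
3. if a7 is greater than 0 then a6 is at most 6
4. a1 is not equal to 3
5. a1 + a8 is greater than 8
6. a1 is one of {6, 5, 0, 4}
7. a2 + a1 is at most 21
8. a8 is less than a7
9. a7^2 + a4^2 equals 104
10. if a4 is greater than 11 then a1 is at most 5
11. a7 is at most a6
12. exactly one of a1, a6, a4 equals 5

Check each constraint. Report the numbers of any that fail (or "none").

Constraints 1, 4, 6, and 8 do not hold.

1. a1 = 3, a2 = 15; 3 < 15 (want ≥) — violated.
2. 3 mod 3 = 0 — satisfied.
3. a7 = 2 > 0, so we need a6 ≤ 6; a6 = 5 ≤ 6 — satisfied.
4. a1 = 3, but 3 is required to differ — violated.
5. a1 + a8 = 3 + 8 = 11; 11 > 8 — satisfied.
6. a1 = 3 is not in {6, 5, 0, 4} — violated.
7. a2 + a1 = 15 + 3 = 18; 18 ≤ 21 — satisfied.
8. a8 = 8, a7 = 2; 8 ≥ 2 (want <) — violated.
9. a7^2 + a4^2 = 2^2 + 10^2 = 4 + 100 = 104 — satisfied.
10. a4 = 10, not > 11; antecedent false, conditional vacuously true — satisfied.
11. a7 = 2, a6 = 5; 2 ≤ 5 — satisfied.
12. a1=3, a6=5, a4=10; 1 of them equals 5 — satisfied.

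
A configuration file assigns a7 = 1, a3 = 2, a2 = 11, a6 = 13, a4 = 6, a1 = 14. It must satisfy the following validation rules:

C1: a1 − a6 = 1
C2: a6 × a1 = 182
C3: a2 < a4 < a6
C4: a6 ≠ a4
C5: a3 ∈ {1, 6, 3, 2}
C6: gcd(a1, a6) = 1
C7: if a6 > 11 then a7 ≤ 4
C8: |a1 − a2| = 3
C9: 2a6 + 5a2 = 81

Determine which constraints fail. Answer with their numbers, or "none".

C1: a1 − a6 = 14 − 13 = 1 — holds.
C2: a6 × a1 = 13 × 14 = 182 — holds.
C3: values 11, 6, 13; a2 = 11 is not < a4 = 6 — does not hold.
C4: a6 = 13, a4 = 6; distinct — holds.
C5: a3 = 2 is in {1, 6, 3, 2} — holds.
C6: gcd(14, 13) = 1 — holds.
C7: a6 = 13 > 11, so we need a7 ≤ 4; a7 = 1 ≤ 4 — holds.
C8: |14 − 11| = 3 — holds.
C9: 2a6 + 5a2 = 2(13) + 5(11) = 81 — holds.

The assignment fails constraint 3.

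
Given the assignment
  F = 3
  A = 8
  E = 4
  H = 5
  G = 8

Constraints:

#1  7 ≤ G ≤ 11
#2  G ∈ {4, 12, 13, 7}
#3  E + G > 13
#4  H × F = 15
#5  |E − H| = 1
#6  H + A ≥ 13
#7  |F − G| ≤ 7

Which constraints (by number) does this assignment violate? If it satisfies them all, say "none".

#1 G = 8 lies in [7, 11]  holds
#2 G = 8 is not in {4, 12, 13, 7}  fails
#3 E + G = 4 + 8 = 12; 12 ≤ 13, bound 13 not met  fails
#4 H × F = 5 × 3 = 15  holds
#5 |4 − 5| = 1  holds
#6 H + A = 5 + 8 = 13; 13 ≥ 13  holds
#7 |3 − 8| = 5; 5 ≤ 7  holds

The assignment fails constraints 2 and 3.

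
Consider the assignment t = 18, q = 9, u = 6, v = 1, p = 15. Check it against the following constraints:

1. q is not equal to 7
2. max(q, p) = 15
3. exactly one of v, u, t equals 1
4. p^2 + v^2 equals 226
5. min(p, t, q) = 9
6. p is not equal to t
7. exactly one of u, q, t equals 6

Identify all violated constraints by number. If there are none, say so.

All constraints are satisfied.

1. q = 9, and 9 ≠ 7 — holds.
2. max(9, 15) = 15 — holds.
3. v=1, u=6, t=18; 1 of them equals 1 — holds.
4. p^2 + v^2 = 15^2 + 1^2 = 225 + 1 = 226 — holds.
5. min(15, 18, 9) = 9 — holds.
6. p = 15, t = 18; distinct — holds.
7. u=6, q=9, t=18; 1 of them equals 6 — holds.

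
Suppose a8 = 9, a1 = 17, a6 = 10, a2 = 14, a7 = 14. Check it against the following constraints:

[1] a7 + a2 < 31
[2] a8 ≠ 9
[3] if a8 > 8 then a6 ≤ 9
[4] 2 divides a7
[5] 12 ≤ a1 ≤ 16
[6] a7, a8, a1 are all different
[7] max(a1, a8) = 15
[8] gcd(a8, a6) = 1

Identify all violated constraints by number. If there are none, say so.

Constraints 2, 3, 5, and 7 do not hold.

[1] a7 + a2 = 14 + 14 = 28; 28 < 31  ✓
[2] a8 = 9, but 9 is required to differ  ✗
[3] a8 = 9 > 8, so we need a6 ≤ 9; but a6 = 10 > 9  ✗
[4] 14 / 2 = 7, so 2 divides 14  ✓
[5] a1 = 17 is outside [12, 16]  ✗
[6] values 14, 9, 17 are pairwise distinct  ✓
[7] max(17, 9) = 17, not 15  ✗
[8] gcd(9, 10) = 1  ✓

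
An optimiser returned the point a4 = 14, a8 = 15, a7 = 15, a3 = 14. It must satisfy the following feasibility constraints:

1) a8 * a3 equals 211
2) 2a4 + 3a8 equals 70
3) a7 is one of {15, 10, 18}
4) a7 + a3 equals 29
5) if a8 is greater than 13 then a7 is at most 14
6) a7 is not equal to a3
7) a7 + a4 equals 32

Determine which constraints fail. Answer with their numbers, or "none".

1) a8 * a3 = 15 * 14 = 210, not 211  ✘
2) 2a4 + 3a8 = 2(14) + 3(15) = 73, not 70  ✘
3) a7 = 15 is in {15, 10, 18}  ✔
4) a7 + a3 = 15 + 14 = 29  ✔
5) a8 = 15 > 13, so we need a7 ≤ 14; but a7 = 15 > 14  ✘
6) a7 = 15, a3 = 14; distinct  ✔
7) a7 + a4 = 15 + 14 = 29, not 32  ✘

Violated: 1, 2, 5, and 7.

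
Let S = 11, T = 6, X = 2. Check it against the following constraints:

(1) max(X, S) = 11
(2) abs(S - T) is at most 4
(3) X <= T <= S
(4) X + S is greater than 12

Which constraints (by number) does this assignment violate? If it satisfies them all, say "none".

Constraint 2 does not hold.

(1) max(2, 11) = 11  true
(2) abs(11 - 6) = 5; 5 > 4, exceeds bound 4  false
(3) values 2 <= 6 <= 11  true
(4) X + S = 2 + 11 = 13; 13 > 12  true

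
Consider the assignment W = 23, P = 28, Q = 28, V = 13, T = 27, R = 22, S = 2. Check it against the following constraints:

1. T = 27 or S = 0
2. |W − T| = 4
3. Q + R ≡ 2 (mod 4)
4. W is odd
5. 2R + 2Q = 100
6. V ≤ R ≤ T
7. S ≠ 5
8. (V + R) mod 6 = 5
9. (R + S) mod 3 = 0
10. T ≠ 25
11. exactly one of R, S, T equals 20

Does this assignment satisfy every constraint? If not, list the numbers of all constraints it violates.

1. T = 27 = 27 (first disjunct) — holds.
2. |23 − 27| = 4 — holds.
3. Q + R = 50; 50 mod 4 = 2 — holds.
4. W = 23 is odd — holds.
5. 2R + 2Q = 2(22) + 2(28) = 100 — holds.
6. values 13 ≤ 22 ≤ 27 — holds.
7. S = 2, and 2 ≠ 5 — holds.
8. V + R = 35; 35 mod 6 = 5 — holds.
9. R + S = 24; 24 mod 3 = 0 — holds.
10. T = 27, and 27 ≠ 25 — holds.
11. R=22, S=2, T=27; 0 of them equal 20, not exactly one — does not hold.

Constraint 11 does not hold.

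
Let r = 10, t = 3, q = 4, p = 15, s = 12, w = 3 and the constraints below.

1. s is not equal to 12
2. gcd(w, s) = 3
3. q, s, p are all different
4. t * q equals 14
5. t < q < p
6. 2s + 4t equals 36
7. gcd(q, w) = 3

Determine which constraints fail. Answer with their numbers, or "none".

Constraints 1, 4, and 7 are violated.

1. s = 12, but 12 is required to differ — violated.
2. gcd(3, 12) = 3 — OK.
3. values 4, 12, 15 are pairwise distinct — OK.
4. t * q = 3 * 4 = 12, not 14 — violated.
5. values 3 < 4 < 15 — OK.
6. 2s + 4t = 2(12) + 4(3) = 36 — OK.
7. gcd(4, 3) = 1, not 3 — violated.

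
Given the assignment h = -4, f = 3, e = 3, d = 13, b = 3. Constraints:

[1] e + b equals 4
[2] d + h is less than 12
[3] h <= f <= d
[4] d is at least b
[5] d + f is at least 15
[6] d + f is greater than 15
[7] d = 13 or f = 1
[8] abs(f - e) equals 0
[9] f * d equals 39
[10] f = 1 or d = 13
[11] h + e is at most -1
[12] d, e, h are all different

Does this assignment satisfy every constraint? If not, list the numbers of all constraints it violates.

[1] e + b = 3 + 3 = 6, not 4 — violated.
[2] d + h = 13 + (-4) = 9; 9 < 12 — OK.
[3] values -4 <= 3 <= 13 — OK.
[4] d = 13, b = 3; 13 ≥ 3 — OK.
[5] d + f = 13 + 3 = 16; 16 ≥ 15 — OK.
[6] d + f = 13 + 3 = 16; 16 > 15 — OK.
[7] d = 13 = 13 (first disjunct) — OK.
[8] abs(3 - 3) = 0 — OK.
[9] f * d = 3 * 13 = 39 — OK.
[10] f = 3 ≠ 1, but d = 13 = 13 (second disjunct) — OK.
[11] h + e = -4 + 3 = -1; -1 ≤ -1 — OK.
[12] values 13, 3, -4 are pairwise distinct — OK.

Constraint 1 does not hold.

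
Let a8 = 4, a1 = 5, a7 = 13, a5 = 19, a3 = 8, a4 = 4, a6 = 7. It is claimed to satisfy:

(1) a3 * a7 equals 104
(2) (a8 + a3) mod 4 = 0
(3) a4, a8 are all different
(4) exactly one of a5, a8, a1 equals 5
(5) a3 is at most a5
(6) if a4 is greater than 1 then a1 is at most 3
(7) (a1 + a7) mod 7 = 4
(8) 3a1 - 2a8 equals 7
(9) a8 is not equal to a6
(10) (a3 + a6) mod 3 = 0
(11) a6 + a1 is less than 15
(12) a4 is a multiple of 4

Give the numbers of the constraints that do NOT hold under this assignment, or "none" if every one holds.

(1) a3 * a7 = 8 * 13 = 104  yes
(2) a8 + a3 = 12; 12 mod 4 = 0  yes
(3) a4 = a8 = 4, not all different  no
(4) a5=19, a8=4, a1=5; 1 of them equals 5  yes
(5) a3 = 8, a5 = 19; 8 ≤ 19  yes
(6) a4 = 4 > 1, so we need a1 ≤ 3; but a1 = 5 > 3  no
(7) a1 + a7 = 18; 18 mod 7 = 4  yes
(8) 3a1 - 2a8 = 3(5) - 2(4) = 7  yes
(9) a8 = 4, a6 = 7; distinct  yes
(10) a3 + a6 = 15; 15 mod 3 = 0  yes
(11) a6 + a1 = 7 + 5 = 12; 12 < 15  yes
(12) 4 / 4 = 1, so 4 divides 4  yes

Constraints 3 and 6 are violated.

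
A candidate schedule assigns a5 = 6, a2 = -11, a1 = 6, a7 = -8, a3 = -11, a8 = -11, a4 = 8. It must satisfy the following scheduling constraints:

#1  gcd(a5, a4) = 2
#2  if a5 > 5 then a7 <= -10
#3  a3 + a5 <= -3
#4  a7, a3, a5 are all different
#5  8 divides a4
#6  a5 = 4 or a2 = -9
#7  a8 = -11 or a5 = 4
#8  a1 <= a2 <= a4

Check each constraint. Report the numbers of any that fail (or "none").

The assignment fails constraints 2, 6, 8.

#1 gcd(6, 8) = 2 — satisfied.
#2 a5 = 6 > 5, so we need a7 ≤ -10; but a7 = -8 > -10 — violated.
#3 a3 + a5 = -11 + 6 = -5; -5 ≤ -3 — satisfied.
#4 values -8, -11, 6 are pairwise distinct — satisfied.
#5 8 / 8 = 1, so 8 divides 8 — satisfied.
#6 a5 = 6 ≠ 4 and a2 = -11 ≠ -9; both disjuncts false — violated.
#7 a8 = -11 = -11 (first disjunct) — satisfied.
#8 values 6, -11, 8; a1 = 6 is not <= a2 = -11 — violated.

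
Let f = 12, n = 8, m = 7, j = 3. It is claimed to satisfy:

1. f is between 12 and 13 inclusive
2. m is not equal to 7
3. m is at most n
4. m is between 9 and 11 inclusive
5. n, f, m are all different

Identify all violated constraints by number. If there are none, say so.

No — constraints 2, 4 are not satisfied.

1. f = 12 lies in [12, 13]  true
2. m = 7, but 7 is required to differ  false
3. m = 7, n = 8; 7 ≤ 8  true
4. m = 7 is outside [9, 11]  false
5. values 8, 12, 7 are pairwise distinct  true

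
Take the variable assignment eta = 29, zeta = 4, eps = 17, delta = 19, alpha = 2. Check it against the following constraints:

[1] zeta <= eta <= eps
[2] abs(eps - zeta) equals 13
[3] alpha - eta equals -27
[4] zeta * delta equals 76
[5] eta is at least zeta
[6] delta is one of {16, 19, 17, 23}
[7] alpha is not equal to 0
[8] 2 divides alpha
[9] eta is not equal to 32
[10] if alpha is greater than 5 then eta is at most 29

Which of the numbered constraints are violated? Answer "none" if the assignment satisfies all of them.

[1] values 4, 29, 17; eta = 29 is not <= eps = 17 — violated.
[2] abs(17 - 4) = 13 — OK.
[3] alpha - eta = 2 - 29 = -27 — OK.
[4] zeta * delta = 4 * 19 = 76 — OK.
[5] eta = 29, zeta = 4; 29 ≥ 4 — OK.
[6] delta = 19 is in {16, 19, 17, 23} — OK.
[7] alpha = 2, and 2 ≠ 0 — OK.
[8] 2 / 2 = 1, so 2 divides 2 — OK.
[9] eta = 29, and 29 ≠ 32 — OK.
[10] alpha = 2, not > 5; antecedent false, conditional vacuously true — OK.

Violated: 1.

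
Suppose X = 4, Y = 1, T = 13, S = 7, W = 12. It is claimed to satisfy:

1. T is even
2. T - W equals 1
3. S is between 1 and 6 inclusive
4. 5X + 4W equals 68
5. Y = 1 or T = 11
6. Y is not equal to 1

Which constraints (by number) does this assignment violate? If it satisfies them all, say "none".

1. T = 13 is odd — violated.
2. T - W = 13 - 12 = 1 — satisfied.
3. S = 7 is outside [1, 6] — violated.
4. 5X + 4W = 5(4) + 4(12) = 68 — satisfied.
5. Y = 1 = 1 (first disjunct) — satisfied.
6. Y = 1, but 1 is required to differ — violated.

Violated: 1, 3, and 6.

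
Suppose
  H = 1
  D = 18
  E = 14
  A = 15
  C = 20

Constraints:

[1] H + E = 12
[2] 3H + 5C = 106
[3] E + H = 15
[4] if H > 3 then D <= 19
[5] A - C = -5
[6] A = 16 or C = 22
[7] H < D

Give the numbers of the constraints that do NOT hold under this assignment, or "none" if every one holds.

Constraints 1, 2, and 6 do not hold.

[1] H + E = 1 + 14 = 15, not 12 — fails.
[2] 3H + 5C = 3(1) + 5(20) = 103, not 106 — fails.
[3] E + H = 14 + 1 = 15 — holds.
[4] H = 1, not > 3; antecedent false, conditional vacuously true — holds.
[5] A - C = 15 - 20 = -5 — holds.
[6] A = 15 ≠ 16 and C = 20 ≠ 22; both disjuncts false — fails.
[7] H = 1, D = 18; 1 < 18 — holds.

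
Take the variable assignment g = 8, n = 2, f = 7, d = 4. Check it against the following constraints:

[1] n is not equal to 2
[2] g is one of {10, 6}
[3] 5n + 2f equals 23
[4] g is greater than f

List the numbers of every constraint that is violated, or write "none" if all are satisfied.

Constraints 1, 2, and 3 are violated.

[1] n = 2, but 2 is required to differ — violated.
[2] g = 8 is not in {10, 6} — violated.
[3] 5n + 2f = 5(2) + 2(7) = 24, not 23 — violated.
[4] g = 8, f = 7; 8 > 7 — OK.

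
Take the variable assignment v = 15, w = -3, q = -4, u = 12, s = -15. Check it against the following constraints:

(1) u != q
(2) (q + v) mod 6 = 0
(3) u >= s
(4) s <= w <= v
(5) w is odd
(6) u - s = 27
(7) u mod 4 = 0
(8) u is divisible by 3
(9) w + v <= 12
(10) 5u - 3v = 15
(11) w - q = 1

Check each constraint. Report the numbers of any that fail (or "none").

(1) u = 12, q = -4; distinct — OK.
(2) q + v = 11; 11 mod 6 = 5, not 0 — violated.
(3) u = 12, s = -15; 12 ≥ -15 — OK.
(4) values -15 <= -3 <= 15 — OK.
(5) w = -3 is odd — OK.
(6) u - s = 12 - (-15) = 27 — OK.
(7) 12 mod 4 = 0 — OK.
(8) 12 / 3 = 4, so 3 divides 12 — OK.
(9) w + v = -3 + 15 = 12; 12 ≤ 12 — OK.
(10) 5u - 3v = 5(12) - 3(15) = 15 — OK.
(11) w - q = -3 - (-4) = 1 — OK.

Constraint 2 is violated.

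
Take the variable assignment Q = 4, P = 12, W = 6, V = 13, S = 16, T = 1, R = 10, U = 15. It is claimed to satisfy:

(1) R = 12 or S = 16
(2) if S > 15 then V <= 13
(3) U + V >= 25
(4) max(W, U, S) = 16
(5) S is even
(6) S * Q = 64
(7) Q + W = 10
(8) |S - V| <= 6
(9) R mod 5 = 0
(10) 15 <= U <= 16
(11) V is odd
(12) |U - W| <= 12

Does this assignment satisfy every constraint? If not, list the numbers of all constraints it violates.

No violations.

(1) R = 10 ≠ 12, but S = 16 = 16 (second disjunct) — holds.
(2) S = 16 > 15, so we need V ≤ 13; V = 13 ≤ 13 — holds.
(3) U + V = 15 + 13 = 28; 28 ≥ 25 — holds.
(4) max(6, 15, 16) = 16 — holds.
(5) S = 16 is even — holds.
(6) S * Q = 16 * 4 = 64 — holds.
(7) Q + W = 4 + 6 = 10 — holds.
(8) |16 - 13| = 3; 3 ≤ 6 — holds.
(9) 10 mod 5 = 0 — holds.
(10) U = 15 lies in [15, 16] — holds.
(11) V = 13 is odd — holds.
(12) |15 - 6| = 9; 9 ≤ 12 — holds.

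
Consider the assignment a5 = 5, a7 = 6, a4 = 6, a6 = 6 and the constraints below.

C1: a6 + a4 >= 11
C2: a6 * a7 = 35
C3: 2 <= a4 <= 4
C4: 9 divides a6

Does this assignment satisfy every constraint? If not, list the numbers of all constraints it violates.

C1: a6 + a4 = 6 + 6 = 12; 12 ≥ 11 — holds.
C2: a6 * a7 = 6 * 6 = 36, not 35 — fails.
C3: a4 = 6 is outside [2, 4] — fails.
C4: 6 = 9*0 + 6, so 9 does not divide 6 — fails.

Constraints 2, 3, and 4 are violated.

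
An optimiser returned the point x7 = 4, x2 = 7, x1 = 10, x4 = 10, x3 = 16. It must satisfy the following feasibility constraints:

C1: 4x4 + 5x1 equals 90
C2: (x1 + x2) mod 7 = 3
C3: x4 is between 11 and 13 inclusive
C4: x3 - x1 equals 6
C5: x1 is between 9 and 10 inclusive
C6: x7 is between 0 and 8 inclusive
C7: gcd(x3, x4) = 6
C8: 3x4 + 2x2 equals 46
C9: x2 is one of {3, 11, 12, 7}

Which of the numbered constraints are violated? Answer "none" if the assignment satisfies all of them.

No — constraints 3, 7, and 8 are not satisfied.

C1: 4x4 + 5x1 = 4(10) + 5(10) = 90 — holds.
C2: x1 + x2 = 17; 17 mod 7 = 3 — holds.
C3: x4 = 10 is outside [11, 13] — does not hold.
C4: x3 - x1 = 16 - 10 = 6 — holds.
C5: x1 = 10 lies in [9, 10] — holds.
C6: x7 = 4 lies in [0, 8] — holds.
C7: gcd(16, 10) = 2, not 6 — does not hold.
C8: 3x4 + 2x2 = 3(10) + 2(7) = 44, not 46 — does not hold.
C9: x2 = 7 is in {3, 11, 12, 7} — holds.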